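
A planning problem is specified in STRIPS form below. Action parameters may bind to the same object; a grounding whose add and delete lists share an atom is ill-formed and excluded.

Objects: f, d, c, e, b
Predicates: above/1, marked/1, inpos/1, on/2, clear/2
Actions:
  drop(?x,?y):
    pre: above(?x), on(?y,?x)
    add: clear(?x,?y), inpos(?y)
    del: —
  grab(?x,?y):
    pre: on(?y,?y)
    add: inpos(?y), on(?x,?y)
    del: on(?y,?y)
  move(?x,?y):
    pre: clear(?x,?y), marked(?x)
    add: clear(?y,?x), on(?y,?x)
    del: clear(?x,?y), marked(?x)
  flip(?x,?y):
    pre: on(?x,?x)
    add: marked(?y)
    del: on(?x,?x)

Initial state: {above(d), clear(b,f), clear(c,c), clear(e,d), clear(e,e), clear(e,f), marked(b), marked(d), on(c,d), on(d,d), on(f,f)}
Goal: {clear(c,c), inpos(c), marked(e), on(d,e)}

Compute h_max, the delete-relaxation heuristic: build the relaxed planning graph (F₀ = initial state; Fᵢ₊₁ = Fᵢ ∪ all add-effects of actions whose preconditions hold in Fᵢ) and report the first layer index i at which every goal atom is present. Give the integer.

2

F0 = init (11 atoms)
F1 = F0 ∪ {clear(d,c), clear(d,d), clear(f,b), inpos(c), inpos(d), inpos(f), marked(c), marked(e), marked(f), on(b,d), on(b,f), on(c,f), on(d,f), on(e,d), on(e,f), on(f,b), on(f,d)}  (28 atoms)
F2 = F1 ∪ {clear(c,d), clear(d,b), clear(d,e), clear(d,f), clear(f,e), inpos(b), inpos(e), on(d,e), on(f,e)}  (37 atoms)
goal ⊆ F2  ⇒  h_max = 2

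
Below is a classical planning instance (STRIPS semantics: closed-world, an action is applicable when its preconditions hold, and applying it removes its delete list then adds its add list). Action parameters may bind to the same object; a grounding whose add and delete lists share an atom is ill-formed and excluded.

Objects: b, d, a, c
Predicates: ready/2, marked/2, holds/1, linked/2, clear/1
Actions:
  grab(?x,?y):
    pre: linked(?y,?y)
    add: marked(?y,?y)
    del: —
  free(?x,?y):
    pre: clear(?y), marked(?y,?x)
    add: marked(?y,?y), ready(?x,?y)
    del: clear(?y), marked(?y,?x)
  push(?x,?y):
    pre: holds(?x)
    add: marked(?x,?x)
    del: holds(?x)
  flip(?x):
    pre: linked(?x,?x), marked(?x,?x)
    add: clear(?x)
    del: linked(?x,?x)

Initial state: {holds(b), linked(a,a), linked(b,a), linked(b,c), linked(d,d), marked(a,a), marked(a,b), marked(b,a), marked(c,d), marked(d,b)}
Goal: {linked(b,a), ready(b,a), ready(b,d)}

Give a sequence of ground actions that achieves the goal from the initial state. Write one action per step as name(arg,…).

1. grab(b,d)  →  {holds(b), linked(a,a), linked(b,a), linked(b,c), linked(d,d), marked(a,a), marked(a,b), marked(b,a), marked(c,d), marked(d,b), marked(d,d)}
2. flip(d)  →  {clear(d), holds(b), linked(a,a), linked(b,a), linked(b,c), marked(a,a), marked(a,b), marked(b,a), marked(c,d), marked(d,b), marked(d,d)}
3. free(b,d)  →  {holds(b), linked(a,a), linked(b,a), linked(b,c), marked(a,a), marked(a,b), marked(b,a), marked(c,d), marked(d,d), ready(b,d)}
4. flip(a)  →  {clear(a), holds(b), linked(b,a), linked(b,c), marked(a,a), marked(a,b), marked(b,a), marked(c,d), marked(d,d), ready(b,d)}
5. free(b,a)  →  {holds(b), linked(b,a), linked(b,c), marked(a,a), marked(b,a), marked(c,d), marked(d,d), ready(b,a), ready(b,d)}

grab(b,d); flip(d); free(b,d); flip(a); free(b,a)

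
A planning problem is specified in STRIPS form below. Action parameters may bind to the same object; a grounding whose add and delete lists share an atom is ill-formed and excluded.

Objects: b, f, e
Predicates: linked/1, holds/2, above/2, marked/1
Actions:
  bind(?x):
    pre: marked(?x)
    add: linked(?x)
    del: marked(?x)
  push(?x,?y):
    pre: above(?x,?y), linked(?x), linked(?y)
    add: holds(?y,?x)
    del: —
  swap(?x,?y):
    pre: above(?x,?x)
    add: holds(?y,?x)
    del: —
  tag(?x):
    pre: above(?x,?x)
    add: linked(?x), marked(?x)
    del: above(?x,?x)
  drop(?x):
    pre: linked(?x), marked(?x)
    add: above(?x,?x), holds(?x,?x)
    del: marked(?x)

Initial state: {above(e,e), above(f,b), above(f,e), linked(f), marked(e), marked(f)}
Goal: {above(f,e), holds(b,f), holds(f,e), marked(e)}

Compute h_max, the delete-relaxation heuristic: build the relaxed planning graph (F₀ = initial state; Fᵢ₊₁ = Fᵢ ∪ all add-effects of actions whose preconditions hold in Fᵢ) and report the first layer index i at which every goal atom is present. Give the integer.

F0 = init (6 atoms)
F1 = F0 ∪ {above(f,f), holds(b,e), holds(e,e), holds(f,e), holds(f,f), linked(e)}  (12 atoms)
F2 = F1 ∪ {holds(b,f), holds(e,f)}  (14 atoms)
goal ⊆ F2  ⇒  h_max = 2

2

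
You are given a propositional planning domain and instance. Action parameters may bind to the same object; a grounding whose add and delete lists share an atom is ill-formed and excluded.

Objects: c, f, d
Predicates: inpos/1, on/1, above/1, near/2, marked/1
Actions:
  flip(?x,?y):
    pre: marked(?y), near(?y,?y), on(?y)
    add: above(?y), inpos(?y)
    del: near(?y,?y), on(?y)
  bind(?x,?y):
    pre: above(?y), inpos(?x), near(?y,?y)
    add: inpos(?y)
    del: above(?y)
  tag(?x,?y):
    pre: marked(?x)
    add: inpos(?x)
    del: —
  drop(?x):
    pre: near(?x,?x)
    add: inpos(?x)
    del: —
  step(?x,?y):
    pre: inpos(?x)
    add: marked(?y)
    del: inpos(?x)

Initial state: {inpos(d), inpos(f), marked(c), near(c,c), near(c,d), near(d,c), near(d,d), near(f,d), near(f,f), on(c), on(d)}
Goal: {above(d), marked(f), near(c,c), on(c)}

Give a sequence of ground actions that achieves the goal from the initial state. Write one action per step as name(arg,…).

step(f,f); step(d,d); flip(c,d)

1. step(f,f)  →  {inpos(d), marked(c), marked(f), near(c,c), near(c,d), near(d,c), near(d,d), near(f,d), near(f,f), on(c), on(d)}
2. step(d,d)  →  {marked(c), marked(d), marked(f), near(c,c), near(c,d), near(d,c), near(d,d), near(f,d), near(f,f), on(c), on(d)}
3. flip(c,d)  →  {above(d), inpos(d), marked(c), marked(d), marked(f), near(c,c), near(c,d), near(d,c), near(f,d), near(f,f), on(c)}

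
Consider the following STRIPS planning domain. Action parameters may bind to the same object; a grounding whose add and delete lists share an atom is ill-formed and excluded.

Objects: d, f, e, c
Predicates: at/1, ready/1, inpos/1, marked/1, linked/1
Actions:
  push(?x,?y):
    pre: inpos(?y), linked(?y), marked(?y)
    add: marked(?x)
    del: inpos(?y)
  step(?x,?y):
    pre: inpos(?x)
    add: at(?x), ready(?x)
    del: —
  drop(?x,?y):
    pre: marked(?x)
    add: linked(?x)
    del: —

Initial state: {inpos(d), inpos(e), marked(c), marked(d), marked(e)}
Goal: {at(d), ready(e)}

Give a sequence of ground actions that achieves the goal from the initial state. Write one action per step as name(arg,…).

1. step(d,d)  →  {at(d), inpos(d), inpos(e), marked(c), marked(d), marked(e), ready(d)}
2. step(e,d)  →  {at(d), at(e), inpos(d), inpos(e), marked(c), marked(d), marked(e), ready(d), ready(e)}

step(d,d); step(e,d)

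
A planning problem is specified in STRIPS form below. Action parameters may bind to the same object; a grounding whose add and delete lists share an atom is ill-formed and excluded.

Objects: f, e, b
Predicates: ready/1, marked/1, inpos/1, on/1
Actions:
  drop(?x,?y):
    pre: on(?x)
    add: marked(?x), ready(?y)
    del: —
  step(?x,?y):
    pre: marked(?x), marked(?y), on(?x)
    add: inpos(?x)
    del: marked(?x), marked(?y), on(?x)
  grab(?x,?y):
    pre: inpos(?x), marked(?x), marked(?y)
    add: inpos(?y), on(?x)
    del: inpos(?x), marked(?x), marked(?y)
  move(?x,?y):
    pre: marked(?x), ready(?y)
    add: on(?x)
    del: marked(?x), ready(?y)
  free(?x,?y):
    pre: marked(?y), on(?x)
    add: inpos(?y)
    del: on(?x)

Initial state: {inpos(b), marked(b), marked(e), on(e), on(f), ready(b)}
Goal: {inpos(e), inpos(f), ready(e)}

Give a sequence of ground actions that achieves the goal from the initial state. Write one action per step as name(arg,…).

1. drop(f,e)  →  {inpos(b), marked(b), marked(e), marked(f), on(e), on(f), ready(b), ready(e)}
2. step(f,f)  →  {inpos(b), inpos(f), marked(b), marked(e), on(e), ready(b), ready(e)}
3. step(e,e)  →  {inpos(b), inpos(e), inpos(f), marked(b), ready(b), ready(e)}

drop(f,e); step(f,f); step(e,e)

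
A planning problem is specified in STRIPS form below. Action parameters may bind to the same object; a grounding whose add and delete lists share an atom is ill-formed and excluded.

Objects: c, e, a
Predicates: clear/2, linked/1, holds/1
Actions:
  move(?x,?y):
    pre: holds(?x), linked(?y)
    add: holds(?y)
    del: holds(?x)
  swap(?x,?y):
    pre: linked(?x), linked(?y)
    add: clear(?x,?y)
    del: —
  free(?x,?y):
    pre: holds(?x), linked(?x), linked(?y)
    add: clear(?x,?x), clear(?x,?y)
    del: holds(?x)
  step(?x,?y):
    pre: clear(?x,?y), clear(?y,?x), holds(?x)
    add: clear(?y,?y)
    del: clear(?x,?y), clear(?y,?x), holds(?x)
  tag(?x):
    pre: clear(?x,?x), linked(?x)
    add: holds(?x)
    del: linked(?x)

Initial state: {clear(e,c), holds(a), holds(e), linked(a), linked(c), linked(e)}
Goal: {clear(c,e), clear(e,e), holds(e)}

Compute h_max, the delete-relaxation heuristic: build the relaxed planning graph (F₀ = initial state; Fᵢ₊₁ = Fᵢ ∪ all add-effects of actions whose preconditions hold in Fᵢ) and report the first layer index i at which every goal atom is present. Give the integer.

F0 = init (6 atoms)
F1 = F0 ∪ {clear(a,a), clear(a,c), clear(a,e), clear(c,a), clear(c,c), clear(c,e), clear(e,a), clear(e,e), holds(c)}  (15 atoms)
goal ⊆ F1  ⇒  h_max = 1

1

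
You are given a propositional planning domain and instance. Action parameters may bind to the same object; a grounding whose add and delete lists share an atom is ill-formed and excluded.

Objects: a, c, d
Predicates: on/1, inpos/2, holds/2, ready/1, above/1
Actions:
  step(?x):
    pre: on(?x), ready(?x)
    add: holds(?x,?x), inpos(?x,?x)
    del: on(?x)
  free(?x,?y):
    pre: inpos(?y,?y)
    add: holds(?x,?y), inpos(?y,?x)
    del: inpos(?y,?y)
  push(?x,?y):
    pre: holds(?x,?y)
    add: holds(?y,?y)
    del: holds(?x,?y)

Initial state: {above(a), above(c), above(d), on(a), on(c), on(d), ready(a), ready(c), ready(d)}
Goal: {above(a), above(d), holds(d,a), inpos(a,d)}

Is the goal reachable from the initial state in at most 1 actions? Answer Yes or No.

No

1. step(a)  →  {above(a), above(c), above(d), holds(a,a), inpos(a,a), on(c), on(d), ready(a), ready(c), ready(d)}
2. free(d,a)  →  {above(a), above(c), above(d), holds(a,a), holds(d,a), inpos(a,d), on(c), on(d), ready(a), ready(c), ready(d)}
optimal plan length = 2; 2 > 1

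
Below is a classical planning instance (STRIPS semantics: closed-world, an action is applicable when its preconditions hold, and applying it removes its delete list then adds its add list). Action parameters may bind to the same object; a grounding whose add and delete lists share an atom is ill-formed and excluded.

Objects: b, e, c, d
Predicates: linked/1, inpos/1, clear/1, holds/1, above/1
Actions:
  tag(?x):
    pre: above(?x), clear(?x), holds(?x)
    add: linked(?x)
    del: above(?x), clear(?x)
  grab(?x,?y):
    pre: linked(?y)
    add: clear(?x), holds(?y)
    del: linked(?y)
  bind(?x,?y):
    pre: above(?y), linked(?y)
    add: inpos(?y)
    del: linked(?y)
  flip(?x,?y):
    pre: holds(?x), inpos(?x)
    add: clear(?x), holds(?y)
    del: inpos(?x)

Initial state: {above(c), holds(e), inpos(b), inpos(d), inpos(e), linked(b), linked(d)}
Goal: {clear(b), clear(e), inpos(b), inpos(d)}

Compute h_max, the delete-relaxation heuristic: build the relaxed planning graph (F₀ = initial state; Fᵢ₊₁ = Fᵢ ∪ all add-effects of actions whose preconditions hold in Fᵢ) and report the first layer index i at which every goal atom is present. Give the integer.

1

F0 = init (7 atoms)
F1 = F0 ∪ {clear(b), clear(c), clear(d), clear(e), holds(b), holds(c), holds(d)}  (14 atoms)
goal ⊆ F1  ⇒  h_max = 1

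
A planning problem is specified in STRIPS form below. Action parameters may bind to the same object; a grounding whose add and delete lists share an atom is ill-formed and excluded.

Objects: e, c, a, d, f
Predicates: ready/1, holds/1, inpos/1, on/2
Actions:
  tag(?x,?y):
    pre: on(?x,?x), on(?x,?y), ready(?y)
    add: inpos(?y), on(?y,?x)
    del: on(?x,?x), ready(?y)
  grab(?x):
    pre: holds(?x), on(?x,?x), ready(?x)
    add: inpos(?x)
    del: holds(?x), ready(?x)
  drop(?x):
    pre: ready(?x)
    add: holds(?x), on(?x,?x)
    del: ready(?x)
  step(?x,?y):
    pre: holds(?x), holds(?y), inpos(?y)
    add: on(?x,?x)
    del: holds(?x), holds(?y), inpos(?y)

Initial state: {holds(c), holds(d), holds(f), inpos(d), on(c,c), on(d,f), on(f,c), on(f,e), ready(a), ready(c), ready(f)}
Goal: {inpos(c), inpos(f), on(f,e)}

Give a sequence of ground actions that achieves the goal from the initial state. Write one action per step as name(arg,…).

grab(c); step(d,d); tag(d,f)

1. grab(c)  →  {holds(d), holds(f), inpos(c), inpos(d), on(c,c), on(d,f), on(f,c), on(f,e), ready(a), ready(f)}
2. step(d,d)  →  {holds(f), inpos(c), on(c,c), on(d,d), on(d,f), on(f,c), on(f,e), ready(a), ready(f)}
3. tag(d,f)  →  {holds(f), inpos(c), inpos(f), on(c,c), on(d,f), on(f,c), on(f,d), on(f,e), ready(a)}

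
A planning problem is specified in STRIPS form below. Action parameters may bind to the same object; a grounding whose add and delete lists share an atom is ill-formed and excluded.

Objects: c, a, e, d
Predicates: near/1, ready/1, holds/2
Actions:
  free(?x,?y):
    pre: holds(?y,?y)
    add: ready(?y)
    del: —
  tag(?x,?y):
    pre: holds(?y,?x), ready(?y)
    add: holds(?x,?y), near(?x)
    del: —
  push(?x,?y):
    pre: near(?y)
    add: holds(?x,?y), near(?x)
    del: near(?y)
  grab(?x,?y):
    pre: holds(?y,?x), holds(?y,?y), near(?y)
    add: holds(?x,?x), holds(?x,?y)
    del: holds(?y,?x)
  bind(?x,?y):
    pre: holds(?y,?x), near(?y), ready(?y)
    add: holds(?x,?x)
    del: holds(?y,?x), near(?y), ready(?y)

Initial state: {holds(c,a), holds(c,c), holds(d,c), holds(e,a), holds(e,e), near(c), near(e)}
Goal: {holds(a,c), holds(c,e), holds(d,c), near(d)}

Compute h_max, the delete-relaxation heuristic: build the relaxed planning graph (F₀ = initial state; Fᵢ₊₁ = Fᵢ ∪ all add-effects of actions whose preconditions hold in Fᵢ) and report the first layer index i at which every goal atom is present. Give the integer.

F0 = init (7 atoms)
F1 = F0 ∪ {holds(a,a), holds(a,c), holds(a,e), holds(c,e), holds(d,e), holds(e,c), near(a), near(d), ready(c), ready(e)}  (17 atoms)
goal ⊆ F1  ⇒  h_max = 1

1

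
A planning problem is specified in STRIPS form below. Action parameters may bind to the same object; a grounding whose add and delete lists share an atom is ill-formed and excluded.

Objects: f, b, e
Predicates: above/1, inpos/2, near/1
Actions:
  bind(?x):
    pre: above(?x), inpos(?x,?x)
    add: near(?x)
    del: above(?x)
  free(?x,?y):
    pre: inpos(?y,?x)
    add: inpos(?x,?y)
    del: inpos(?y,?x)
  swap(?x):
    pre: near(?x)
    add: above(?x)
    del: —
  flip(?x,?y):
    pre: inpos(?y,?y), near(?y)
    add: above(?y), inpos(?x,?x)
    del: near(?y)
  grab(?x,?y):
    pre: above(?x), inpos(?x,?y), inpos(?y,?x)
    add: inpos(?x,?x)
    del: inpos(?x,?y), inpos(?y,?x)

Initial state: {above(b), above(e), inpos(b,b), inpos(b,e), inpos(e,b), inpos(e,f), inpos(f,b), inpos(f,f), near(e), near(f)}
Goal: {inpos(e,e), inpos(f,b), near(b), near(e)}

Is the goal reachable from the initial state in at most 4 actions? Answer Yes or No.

Yes

1. bind(b)  →  {above(e), inpos(b,b), inpos(b,e), inpos(e,b), inpos(e,f), inpos(f,b), inpos(f,f), near(b), near(e), near(f)}
2. flip(e,f)  →  {above(e), above(f), inpos(b,b), inpos(b,e), inpos(e,b), inpos(e,e), inpos(e,f), inpos(f,b), inpos(f,f), near(b), near(e)}
optimal plan length = 2; 2 ≤ 4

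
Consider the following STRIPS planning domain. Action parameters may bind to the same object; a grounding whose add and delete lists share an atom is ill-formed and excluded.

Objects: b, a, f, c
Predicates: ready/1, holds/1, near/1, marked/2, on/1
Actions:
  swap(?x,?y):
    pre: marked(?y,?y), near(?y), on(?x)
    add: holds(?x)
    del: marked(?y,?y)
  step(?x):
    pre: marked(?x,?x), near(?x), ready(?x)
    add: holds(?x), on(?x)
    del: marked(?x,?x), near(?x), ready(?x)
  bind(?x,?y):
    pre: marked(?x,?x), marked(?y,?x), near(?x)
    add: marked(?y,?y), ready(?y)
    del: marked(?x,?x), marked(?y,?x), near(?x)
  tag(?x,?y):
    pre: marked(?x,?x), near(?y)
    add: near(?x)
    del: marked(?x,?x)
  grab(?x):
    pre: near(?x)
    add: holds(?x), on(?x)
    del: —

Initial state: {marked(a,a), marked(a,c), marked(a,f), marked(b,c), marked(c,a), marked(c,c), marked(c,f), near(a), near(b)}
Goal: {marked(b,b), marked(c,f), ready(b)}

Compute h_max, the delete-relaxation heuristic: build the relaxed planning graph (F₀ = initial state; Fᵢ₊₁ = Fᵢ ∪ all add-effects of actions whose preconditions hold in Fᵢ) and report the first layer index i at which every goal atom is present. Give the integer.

F0 = init (9 atoms)
F1 = F0 ∪ {holds(a), holds(b), near(c), on(a), on(b), ready(c)}  (15 atoms)
F2 = F1 ∪ {holds(c), marked(b,b), on(c), ready(a), ready(b)}  (20 atoms)
goal ⊆ F2  ⇒  h_max = 2

2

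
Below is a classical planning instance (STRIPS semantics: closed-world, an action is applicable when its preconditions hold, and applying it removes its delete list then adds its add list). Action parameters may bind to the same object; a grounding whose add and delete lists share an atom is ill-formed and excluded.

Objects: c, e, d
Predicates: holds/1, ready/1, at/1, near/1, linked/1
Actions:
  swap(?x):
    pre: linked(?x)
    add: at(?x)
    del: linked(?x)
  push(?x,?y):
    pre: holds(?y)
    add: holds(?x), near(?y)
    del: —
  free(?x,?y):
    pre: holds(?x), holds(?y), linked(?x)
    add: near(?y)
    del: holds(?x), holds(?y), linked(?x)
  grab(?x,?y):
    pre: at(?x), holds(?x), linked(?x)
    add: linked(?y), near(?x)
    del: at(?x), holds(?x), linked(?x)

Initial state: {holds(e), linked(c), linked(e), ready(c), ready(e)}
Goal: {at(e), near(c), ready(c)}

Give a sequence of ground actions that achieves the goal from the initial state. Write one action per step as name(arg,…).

swap(e); push(c,e); push(c,c)

1. swap(e)  →  {at(e), holds(e), linked(c), ready(c), ready(e)}
2. push(c,e)  →  {at(e), holds(c), holds(e), linked(c), near(e), ready(c), ready(e)}
3. push(c,c)  →  {at(e), holds(c), holds(e), linked(c), near(c), near(e), ready(c), ready(e)}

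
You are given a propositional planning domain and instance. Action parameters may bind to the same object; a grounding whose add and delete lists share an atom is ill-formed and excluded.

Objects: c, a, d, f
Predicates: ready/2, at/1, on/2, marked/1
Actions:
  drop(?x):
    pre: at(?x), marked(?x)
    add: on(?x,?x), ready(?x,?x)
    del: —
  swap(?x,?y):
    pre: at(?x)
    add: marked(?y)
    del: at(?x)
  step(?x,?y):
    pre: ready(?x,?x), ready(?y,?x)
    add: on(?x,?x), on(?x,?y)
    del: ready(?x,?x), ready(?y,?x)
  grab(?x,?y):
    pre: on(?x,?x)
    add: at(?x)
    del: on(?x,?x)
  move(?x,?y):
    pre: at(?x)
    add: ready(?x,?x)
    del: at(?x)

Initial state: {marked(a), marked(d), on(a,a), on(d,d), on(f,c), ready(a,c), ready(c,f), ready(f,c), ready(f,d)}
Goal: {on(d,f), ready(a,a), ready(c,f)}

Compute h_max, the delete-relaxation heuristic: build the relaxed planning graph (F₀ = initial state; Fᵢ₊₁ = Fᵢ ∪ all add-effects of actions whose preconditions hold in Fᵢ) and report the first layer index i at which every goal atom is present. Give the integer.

F0 = init (9 atoms)
F1 = F0 ∪ {at(a), at(d)}  (11 atoms)
F2 = F1 ∪ {marked(c), marked(f), ready(a,a), ready(d,d)}  (15 atoms)
F3 = F2 ∪ {on(d,f)}  (16 atoms)
goal ⊆ F3  ⇒  h_max = 3

3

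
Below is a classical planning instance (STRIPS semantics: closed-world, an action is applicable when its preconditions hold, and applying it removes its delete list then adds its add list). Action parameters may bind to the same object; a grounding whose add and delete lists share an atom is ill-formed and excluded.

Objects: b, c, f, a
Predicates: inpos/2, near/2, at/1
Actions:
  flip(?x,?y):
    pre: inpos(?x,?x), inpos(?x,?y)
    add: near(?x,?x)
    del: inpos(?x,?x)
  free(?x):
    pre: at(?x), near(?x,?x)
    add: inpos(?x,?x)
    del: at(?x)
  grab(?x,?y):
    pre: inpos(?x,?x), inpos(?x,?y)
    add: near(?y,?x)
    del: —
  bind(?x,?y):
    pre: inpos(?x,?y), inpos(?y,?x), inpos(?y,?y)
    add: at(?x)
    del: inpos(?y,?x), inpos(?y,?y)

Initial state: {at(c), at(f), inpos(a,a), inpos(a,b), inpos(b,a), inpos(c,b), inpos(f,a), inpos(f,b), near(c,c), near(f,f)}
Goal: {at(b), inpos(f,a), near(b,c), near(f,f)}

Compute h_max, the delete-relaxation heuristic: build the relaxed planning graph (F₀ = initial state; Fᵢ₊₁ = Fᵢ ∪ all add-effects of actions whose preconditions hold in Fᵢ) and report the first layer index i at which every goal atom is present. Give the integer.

F0 = init (10 atoms)
F1 = F0 ∪ {at(a), at(b), inpos(c,c), inpos(f,f), near(a,a), near(b,a)}  (16 atoms)
F2 = F1 ∪ {near(a,f), near(b,c), near(b,f)}  (19 atoms)
goal ⊆ F2  ⇒  h_max = 2

2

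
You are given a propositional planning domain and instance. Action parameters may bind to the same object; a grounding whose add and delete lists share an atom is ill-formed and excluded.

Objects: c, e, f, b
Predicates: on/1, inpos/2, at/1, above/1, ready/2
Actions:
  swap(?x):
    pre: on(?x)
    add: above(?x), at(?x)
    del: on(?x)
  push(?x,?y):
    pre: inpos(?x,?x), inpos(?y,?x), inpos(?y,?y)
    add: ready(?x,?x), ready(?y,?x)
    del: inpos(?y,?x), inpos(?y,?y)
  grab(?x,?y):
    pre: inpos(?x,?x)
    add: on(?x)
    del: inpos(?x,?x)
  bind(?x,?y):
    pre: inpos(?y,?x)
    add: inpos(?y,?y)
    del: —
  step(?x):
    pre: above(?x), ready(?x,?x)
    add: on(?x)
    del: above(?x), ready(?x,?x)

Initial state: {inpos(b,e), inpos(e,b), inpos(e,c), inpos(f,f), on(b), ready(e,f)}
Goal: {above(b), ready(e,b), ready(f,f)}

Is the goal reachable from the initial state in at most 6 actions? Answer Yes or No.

1. swap(b)  →  {above(b), at(b), inpos(b,e), inpos(e,b), inpos(e,c), inpos(f,f), ready(e,f)}
2. push(f,f)  →  {above(b), at(b), inpos(b,e), inpos(e,b), inpos(e,c), ready(e,f), ready(f,f)}
3. bind(c,e)  →  {above(b), at(b), inpos(b,e), inpos(e,b), inpos(e,c), inpos(e,e), ready(e,f), ready(f,f)}
4. bind(e,b)  →  {above(b), at(b), inpos(b,b), inpos(b,e), inpos(e,b), inpos(e,c), inpos(e,e), ready(e,f), ready(f,f)}
5. push(b,e)  →  {above(b), at(b), inpos(b,b), inpos(b,e), inpos(e,c), ready(b,b), ready(e,b), ready(e,f), ready(f,f)}
optimal plan length = 5; 5 ≤ 6

Yes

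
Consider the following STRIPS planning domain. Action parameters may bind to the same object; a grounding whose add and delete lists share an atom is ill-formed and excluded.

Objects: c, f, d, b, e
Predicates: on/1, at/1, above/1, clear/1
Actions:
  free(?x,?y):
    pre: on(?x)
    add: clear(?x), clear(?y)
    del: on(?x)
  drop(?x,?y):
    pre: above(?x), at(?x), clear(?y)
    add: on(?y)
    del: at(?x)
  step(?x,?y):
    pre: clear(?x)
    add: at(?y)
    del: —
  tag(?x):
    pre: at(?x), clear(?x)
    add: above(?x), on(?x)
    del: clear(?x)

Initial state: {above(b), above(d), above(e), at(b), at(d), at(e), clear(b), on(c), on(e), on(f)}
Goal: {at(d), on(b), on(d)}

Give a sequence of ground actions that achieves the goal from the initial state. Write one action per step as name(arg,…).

1. free(c,d)  →  {above(b), above(d), above(e), at(b), at(d), at(e), clear(b), clear(c), clear(d), on(e), on(f)}
2. drop(b,d)  →  {above(b), above(d), above(e), at(d), at(e), clear(b), clear(c), clear(d), on(d), on(e), on(f)}
3. drop(e,b)  →  {above(b), above(d), above(e), at(d), clear(b), clear(c), clear(d), on(b), on(d), on(e), on(f)}

free(c,d); drop(b,d); drop(e,b)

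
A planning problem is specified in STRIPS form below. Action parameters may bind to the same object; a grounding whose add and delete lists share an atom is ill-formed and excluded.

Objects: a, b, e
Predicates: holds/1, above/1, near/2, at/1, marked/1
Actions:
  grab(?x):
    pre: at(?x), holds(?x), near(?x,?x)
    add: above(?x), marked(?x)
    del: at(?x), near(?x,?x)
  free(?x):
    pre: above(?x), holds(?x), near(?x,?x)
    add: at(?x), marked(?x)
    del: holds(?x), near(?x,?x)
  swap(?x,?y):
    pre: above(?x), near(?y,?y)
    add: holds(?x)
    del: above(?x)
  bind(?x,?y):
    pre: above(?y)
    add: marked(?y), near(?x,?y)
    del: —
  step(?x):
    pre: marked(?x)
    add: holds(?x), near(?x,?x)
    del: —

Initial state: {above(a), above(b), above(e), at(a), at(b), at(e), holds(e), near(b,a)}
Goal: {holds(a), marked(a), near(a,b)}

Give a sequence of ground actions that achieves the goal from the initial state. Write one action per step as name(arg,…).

1. bind(a,a)  →  {above(a), above(b), above(e), at(a), at(b), at(e), holds(e), marked(a), near(a,a), near(b,a)}
2. swap(a,a)  →  {above(b), above(e), at(a), at(b), at(e), holds(a), holds(e), marked(a), near(a,a), near(b,a)}
3. bind(a,b)  →  {above(b), above(e), at(a), at(b), at(e), holds(a), holds(e), marked(a), marked(b), near(a,a), near(a,b), near(b,a)}

bind(a,a); swap(a,a); bind(a,b)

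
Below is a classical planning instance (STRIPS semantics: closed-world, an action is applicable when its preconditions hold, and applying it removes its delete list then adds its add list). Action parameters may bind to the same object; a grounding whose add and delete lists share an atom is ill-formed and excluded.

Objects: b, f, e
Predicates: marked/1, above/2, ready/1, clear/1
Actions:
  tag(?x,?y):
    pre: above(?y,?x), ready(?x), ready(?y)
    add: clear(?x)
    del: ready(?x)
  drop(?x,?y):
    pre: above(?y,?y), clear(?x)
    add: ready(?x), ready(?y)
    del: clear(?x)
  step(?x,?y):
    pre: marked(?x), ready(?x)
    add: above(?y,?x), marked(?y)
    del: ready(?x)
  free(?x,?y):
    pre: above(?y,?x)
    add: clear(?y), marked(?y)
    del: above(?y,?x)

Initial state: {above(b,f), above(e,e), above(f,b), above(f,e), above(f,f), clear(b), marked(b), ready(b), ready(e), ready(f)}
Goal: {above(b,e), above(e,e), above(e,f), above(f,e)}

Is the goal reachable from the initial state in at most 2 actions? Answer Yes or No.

No

1. step(b,f)  →  {above(b,f), above(e,e), above(f,b), above(f,e), above(f,f), clear(b), marked(b), marked(f), ready(e), ready(f)}
2. step(f,e)  →  {above(b,f), above(e,e), above(e,f), above(f,b), above(f,e), above(f,f), clear(b), marked(b), marked(e), marked(f), ready(e)}
3. step(e,b)  →  {above(b,e), above(b,f), above(e,e), above(e,f), above(f,b), above(f,e), above(f,f), clear(b), marked(b), marked(e), marked(f)}
optimal plan length = 3; 3 > 2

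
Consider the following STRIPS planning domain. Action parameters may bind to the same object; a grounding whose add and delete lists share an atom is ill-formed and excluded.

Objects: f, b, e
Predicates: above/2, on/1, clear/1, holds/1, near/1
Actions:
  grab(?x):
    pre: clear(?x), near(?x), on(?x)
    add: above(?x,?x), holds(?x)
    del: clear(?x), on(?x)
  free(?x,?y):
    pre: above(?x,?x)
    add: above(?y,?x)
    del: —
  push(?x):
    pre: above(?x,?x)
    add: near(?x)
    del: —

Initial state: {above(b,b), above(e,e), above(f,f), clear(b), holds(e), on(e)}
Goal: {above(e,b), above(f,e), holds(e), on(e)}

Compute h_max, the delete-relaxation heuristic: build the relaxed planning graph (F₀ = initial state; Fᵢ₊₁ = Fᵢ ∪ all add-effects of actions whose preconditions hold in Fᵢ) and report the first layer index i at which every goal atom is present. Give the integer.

1

F0 = init (6 atoms)
F1 = F0 ∪ {above(b,e), above(b,f), above(e,b), above(e,f), above(f,b), above(f,e), near(b), near(e), near(f)}  (15 atoms)
goal ⊆ F1  ⇒  h_max = 1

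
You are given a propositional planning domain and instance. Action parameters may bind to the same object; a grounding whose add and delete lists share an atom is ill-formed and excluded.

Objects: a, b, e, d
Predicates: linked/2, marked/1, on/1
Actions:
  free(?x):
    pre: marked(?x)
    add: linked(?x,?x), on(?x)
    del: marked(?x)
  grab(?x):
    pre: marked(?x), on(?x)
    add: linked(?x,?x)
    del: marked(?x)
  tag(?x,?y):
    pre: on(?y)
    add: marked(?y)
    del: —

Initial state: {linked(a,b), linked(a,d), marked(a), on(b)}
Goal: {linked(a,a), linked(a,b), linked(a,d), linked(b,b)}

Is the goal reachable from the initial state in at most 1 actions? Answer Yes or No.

No

1. free(a)  →  {linked(a,a), linked(a,b), linked(a,d), on(a), on(b)}
2. tag(a,b)  →  {linked(a,a), linked(a,b), linked(a,d), marked(b), on(a), on(b)}
3. free(b)  →  {linked(a,a), linked(a,b), linked(a,d), linked(b,b), on(a), on(b)}
optimal plan length = 3; 3 > 1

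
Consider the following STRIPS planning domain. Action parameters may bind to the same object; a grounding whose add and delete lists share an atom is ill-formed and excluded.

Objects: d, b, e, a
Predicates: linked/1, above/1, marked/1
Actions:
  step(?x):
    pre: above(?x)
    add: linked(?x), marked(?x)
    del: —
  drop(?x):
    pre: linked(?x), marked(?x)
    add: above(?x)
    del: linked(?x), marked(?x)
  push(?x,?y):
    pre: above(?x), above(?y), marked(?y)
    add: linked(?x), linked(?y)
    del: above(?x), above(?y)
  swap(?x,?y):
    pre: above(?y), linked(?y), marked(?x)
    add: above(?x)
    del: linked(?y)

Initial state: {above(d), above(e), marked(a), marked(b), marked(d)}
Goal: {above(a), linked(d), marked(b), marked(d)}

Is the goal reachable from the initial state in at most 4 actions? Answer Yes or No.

1. step(d)  →  {above(d), above(e), linked(d), marked(a), marked(b), marked(d)}
2. step(e)  →  {above(d), above(e), linked(d), linked(e), marked(a), marked(b), marked(d), marked(e)}
3. swap(a,e)  →  {above(a), above(d), above(e), linked(d), marked(a), marked(b), marked(d), marked(e)}
optimal plan length = 3; 3 ≤ 4

Yes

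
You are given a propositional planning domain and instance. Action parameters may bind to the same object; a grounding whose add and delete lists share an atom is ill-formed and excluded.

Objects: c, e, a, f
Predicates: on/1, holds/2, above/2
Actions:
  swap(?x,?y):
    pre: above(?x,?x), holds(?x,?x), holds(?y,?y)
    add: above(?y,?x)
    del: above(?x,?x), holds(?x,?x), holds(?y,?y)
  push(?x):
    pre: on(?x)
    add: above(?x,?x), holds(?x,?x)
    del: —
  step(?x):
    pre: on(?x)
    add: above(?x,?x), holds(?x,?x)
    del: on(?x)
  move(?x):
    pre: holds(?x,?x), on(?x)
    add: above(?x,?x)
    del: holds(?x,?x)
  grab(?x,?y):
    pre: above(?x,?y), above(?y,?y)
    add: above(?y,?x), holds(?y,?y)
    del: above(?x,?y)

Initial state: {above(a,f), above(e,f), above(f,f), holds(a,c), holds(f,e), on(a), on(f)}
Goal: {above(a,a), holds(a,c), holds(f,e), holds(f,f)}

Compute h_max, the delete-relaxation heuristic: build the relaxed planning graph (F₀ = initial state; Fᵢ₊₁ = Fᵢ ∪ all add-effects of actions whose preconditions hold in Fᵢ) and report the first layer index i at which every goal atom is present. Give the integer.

1

F0 = init (7 atoms)
F1 = F0 ∪ {above(a,a), above(f,a), above(f,e), holds(a,a), holds(f,f)}  (12 atoms)
goal ⊆ F1  ⇒  h_max = 1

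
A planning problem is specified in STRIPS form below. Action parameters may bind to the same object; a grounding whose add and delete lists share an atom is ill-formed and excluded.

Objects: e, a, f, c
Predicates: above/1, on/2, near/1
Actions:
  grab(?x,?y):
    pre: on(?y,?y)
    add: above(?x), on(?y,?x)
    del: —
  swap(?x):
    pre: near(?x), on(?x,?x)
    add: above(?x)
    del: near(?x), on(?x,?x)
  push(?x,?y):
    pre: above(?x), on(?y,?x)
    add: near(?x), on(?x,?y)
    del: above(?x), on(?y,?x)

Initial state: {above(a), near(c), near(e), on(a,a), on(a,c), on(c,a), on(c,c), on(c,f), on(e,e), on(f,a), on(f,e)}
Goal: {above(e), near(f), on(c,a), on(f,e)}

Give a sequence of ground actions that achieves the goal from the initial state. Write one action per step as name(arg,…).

1. grab(e,e)  →  {above(a), above(e), near(c), near(e), on(a,a), on(a,c), on(c,a), on(c,c), on(c,f), on(e,e), on(f,a), on(f,e)}
2. grab(f,e)  →  {above(a), above(e), above(f), near(c), near(e), on(a,a), on(a,c), on(c,a), on(c,c), on(c,f), on(e,e), on(e,f), on(f,a), on(f,e)}
3. push(f,e)  →  {above(a), above(e), near(c), near(e), near(f), on(a,a), on(a,c), on(c,a), on(c,c), on(c,f), on(e,e), on(f,a), on(f,e)}

grab(e,e); grab(f,e); push(f,e)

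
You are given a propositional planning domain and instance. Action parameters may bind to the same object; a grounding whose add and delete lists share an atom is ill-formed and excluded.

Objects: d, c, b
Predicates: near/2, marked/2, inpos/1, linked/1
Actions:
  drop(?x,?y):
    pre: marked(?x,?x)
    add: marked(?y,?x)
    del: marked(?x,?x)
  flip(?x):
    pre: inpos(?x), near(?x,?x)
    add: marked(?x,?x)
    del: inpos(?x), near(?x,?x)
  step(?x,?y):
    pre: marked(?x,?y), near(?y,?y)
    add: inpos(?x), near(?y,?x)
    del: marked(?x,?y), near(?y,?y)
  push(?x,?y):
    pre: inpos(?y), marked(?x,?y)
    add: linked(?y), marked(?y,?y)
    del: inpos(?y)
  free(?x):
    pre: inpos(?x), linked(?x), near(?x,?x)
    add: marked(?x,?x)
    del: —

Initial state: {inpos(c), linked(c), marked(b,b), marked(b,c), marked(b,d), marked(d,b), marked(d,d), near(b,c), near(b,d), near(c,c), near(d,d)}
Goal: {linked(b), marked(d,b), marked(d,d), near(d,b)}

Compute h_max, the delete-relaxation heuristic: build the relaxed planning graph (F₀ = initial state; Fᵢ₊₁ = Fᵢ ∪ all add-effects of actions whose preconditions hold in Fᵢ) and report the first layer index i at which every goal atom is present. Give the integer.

2

F0 = init (11 atoms)
F1 = F0 ∪ {inpos(b), marked(c,b), marked(c,c), marked(c,d), near(c,b), near(d,b)}  (17 atoms)
F2 = F1 ∪ {linked(b), marked(d,c), near(d,c)}  (20 atoms)
goal ⊆ F2  ⇒  h_max = 2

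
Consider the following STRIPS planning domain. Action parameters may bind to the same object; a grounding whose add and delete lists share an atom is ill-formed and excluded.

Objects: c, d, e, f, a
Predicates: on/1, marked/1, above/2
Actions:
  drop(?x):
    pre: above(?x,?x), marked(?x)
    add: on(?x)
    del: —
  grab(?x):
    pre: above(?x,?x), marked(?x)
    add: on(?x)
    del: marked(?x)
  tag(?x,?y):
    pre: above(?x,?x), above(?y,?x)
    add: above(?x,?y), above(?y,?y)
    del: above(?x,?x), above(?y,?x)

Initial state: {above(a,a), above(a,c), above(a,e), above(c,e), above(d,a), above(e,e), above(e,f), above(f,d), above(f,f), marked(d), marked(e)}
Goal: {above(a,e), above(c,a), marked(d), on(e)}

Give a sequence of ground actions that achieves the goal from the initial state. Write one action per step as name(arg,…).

drop(e); tag(e,c); tag(c,a)

1. drop(e)  →  {above(a,a), above(a,c), above(a,e), above(c,e), above(d,a), above(e,e), above(e,f), above(f,d), above(f,f), marked(d), marked(e), on(e)}
2. tag(e,c)  →  {above(a,a), above(a,c), above(a,e), above(c,c), above(d,a), above(e,c), above(e,f), above(f,d), above(f,f), marked(d), marked(e), on(e)}
3. tag(c,a)  →  {above(a,a), above(a,e), above(c,a), above(d,a), above(e,c), above(e,f), above(f,d), above(f,f), marked(d), marked(e), on(e)}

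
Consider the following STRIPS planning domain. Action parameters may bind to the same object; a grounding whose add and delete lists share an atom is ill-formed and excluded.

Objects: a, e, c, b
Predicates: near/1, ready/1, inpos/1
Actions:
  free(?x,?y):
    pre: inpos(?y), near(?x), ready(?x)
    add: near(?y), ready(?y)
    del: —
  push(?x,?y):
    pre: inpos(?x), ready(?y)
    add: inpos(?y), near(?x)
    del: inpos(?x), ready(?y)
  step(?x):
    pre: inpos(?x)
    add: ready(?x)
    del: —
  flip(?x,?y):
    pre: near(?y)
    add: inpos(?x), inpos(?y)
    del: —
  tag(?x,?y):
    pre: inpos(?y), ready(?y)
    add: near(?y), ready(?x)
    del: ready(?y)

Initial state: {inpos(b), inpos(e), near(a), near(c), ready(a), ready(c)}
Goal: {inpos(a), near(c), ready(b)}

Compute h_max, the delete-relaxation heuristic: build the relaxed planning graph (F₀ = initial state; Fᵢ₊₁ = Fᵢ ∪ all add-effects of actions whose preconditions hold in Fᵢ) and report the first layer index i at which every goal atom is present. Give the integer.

1

F0 = init (6 atoms)
F1 = F0 ∪ {inpos(a), inpos(c), near(b), near(e), ready(b), ready(e)}  (12 atoms)
goal ⊆ F1  ⇒  h_max = 1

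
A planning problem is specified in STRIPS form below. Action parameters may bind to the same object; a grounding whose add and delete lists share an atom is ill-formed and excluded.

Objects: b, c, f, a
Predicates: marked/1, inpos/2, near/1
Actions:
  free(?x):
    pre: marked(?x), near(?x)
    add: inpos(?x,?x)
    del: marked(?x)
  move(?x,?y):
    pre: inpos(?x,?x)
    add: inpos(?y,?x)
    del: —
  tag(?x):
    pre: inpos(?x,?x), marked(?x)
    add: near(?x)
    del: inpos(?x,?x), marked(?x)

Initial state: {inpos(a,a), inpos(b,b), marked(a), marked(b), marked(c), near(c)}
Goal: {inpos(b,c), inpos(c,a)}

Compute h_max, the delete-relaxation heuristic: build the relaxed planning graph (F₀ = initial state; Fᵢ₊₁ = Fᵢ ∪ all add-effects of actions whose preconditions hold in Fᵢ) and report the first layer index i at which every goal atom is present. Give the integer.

2

F0 = init (6 atoms)
F1 = F0 ∪ {inpos(a,b), inpos(b,a), inpos(c,a), inpos(c,b), inpos(c,c), inpos(f,a), inpos(f,b), near(a), near(b)}  (15 atoms)
F2 = F1 ∪ {inpos(a,c), inpos(b,c), inpos(f,c)}  (18 atoms)
goal ⊆ F2  ⇒  h_max = 2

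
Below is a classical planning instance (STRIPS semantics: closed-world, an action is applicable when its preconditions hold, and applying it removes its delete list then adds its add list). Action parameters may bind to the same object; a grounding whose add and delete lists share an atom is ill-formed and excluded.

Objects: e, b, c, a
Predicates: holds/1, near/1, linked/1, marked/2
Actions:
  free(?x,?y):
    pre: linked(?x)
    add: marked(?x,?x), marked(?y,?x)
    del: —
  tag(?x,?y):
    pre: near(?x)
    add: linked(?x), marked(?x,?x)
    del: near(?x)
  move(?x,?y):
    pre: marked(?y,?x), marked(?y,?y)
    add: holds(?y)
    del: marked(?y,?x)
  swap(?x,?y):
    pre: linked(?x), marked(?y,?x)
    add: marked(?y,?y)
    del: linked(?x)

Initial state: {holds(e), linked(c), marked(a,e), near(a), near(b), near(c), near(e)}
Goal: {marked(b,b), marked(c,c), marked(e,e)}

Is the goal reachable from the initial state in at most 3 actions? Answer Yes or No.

1. free(c,e)  →  {holds(e), linked(c), marked(a,e), marked(c,c), marked(e,c), near(a), near(b), near(c), near(e)}
2. tag(e,e)  →  {holds(e), linked(c), linked(e), marked(a,e), marked(c,c), marked(e,c), marked(e,e), near(a), near(b), near(c)}
3. tag(b,e)  →  {holds(e), linked(b), linked(c), linked(e), marked(a,e), marked(b,b), marked(c,c), marked(e,c), marked(e,e), near(a), near(c)}
optimal plan length = 3; 3 ≤ 3

Yes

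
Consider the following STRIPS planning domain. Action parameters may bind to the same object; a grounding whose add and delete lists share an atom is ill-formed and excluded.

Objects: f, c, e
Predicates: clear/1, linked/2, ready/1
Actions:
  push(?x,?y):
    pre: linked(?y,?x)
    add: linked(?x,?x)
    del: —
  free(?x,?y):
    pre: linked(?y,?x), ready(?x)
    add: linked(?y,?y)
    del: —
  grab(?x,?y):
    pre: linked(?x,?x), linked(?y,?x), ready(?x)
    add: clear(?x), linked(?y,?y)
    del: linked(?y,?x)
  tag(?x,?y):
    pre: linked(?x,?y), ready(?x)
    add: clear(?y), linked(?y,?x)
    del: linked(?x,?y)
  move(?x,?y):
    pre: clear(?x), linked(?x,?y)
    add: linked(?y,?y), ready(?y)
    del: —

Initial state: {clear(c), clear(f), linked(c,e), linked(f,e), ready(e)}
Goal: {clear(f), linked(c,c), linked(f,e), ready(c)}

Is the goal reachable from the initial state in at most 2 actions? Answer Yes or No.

Yes

1. free(e,c)  →  {clear(c), clear(f), linked(c,c), linked(c,e), linked(f,e), ready(e)}
2. move(c,c)  →  {clear(c), clear(f), linked(c,c), linked(c,e), linked(f,e), ready(c), ready(e)}
optimal plan length = 2; 2 ≤ 2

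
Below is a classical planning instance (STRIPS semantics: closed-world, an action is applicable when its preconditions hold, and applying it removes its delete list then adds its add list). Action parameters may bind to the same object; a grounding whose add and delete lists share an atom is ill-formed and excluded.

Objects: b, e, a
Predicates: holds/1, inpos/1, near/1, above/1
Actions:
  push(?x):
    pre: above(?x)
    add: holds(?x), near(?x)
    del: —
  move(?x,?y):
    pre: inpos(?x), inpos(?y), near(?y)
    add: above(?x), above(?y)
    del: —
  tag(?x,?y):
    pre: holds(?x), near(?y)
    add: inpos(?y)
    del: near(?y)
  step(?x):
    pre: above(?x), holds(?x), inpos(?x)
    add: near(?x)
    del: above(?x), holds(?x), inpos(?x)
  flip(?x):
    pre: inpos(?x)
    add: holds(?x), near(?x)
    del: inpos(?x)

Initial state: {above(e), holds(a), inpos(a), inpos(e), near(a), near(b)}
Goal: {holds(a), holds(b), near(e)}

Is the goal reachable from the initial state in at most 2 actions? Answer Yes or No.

1. push(e)  →  {above(e), holds(a), holds(e), inpos(a), inpos(e), near(a), near(b), near(e)}
2. tag(e,b)  →  {above(e), holds(a), holds(e), inpos(a), inpos(b), inpos(e), near(a), near(e)}
3. flip(b)  →  {above(e), holds(a), holds(b), holds(e), inpos(a), inpos(e), near(a), near(b), near(e)}
optimal plan length = 3; 3 > 2

No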